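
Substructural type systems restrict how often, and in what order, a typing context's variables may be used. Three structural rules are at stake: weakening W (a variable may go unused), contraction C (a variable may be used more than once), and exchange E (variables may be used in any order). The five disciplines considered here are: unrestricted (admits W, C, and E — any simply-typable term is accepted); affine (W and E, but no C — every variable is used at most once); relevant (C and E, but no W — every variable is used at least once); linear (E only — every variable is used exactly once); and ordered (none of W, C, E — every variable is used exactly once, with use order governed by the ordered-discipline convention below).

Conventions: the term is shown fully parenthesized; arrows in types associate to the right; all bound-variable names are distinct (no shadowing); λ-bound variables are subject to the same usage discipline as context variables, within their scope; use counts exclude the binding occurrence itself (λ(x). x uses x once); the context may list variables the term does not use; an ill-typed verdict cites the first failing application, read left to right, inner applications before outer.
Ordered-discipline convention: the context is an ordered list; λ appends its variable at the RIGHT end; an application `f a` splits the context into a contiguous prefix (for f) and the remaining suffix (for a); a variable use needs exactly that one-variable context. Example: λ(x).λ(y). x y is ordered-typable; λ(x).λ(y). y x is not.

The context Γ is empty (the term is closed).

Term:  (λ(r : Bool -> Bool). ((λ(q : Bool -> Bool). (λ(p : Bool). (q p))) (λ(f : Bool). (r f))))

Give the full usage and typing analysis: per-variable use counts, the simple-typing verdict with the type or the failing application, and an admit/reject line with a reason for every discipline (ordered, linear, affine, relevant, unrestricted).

counts: r [bound]=1, q [bound]=1, p [bound]=1, f [bound]=1
left-to-right use order: q, p, r, f
typing: well-typed — term : (Bool -> Bool) -> Bool -> Bool
ordered: ✓, single-use (r, q, p, f), ordered derivation ok
linear: ✓, single use per variable (r, q, p, f)
affine: ✓, no duplicate uses among r, q, p, f
relevant: ✓, at least one use each (r, q, p, f)
unrestricted: ✓, type-checks ((Bool -> Bool) -> Bool -> Bool) and nothing is barred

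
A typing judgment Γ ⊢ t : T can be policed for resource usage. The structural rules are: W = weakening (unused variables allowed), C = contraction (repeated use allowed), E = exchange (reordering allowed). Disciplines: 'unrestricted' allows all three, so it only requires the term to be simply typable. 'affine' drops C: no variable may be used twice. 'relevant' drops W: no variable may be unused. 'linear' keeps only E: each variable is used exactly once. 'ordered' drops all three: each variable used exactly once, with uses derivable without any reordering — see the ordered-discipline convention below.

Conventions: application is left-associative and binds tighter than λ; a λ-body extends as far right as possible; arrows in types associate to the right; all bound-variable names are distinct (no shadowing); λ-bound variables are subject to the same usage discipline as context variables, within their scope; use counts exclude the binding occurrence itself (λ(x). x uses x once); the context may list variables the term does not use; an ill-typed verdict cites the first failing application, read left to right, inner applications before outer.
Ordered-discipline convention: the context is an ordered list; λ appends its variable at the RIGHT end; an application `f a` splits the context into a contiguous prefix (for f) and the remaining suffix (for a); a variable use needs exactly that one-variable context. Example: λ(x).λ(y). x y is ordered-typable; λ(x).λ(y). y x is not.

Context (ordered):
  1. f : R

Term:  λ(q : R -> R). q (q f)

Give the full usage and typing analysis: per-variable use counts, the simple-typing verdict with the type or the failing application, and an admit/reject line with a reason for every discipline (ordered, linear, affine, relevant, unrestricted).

variable uses: f ×1; q (λ-bound) ×2
uses in reading order: q, q, f
typing: the term checks, with type (R -> R) -> R
ordered: ✗ — repeated use of q ×2
linear: ✗ — repeated use of q ×2
affine: ✗ — repeated use of q ×2
relevant: ✓ — at least one use each (f, q)
unrestricted: ✓ — type-checks ((R -> R) -> R) and nothing is barred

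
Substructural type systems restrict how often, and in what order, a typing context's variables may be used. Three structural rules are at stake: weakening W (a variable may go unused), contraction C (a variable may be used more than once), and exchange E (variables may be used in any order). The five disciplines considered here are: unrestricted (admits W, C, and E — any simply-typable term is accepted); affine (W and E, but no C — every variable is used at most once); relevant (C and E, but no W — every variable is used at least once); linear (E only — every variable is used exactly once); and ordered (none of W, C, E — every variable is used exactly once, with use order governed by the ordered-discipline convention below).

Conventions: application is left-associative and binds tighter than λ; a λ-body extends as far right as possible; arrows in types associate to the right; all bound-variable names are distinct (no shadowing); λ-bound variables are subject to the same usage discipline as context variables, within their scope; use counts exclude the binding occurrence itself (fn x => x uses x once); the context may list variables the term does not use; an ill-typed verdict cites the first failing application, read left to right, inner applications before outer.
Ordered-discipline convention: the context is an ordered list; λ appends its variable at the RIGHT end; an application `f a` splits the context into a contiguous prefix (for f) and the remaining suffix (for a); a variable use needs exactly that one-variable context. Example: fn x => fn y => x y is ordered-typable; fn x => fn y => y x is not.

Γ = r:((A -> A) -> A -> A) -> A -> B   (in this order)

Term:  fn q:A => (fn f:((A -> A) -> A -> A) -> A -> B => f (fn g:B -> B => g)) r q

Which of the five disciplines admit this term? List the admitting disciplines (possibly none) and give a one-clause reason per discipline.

admitted in: none
use counts: r ×1; q (λ-bound) ×1; f (λ-bound) ×1; g (λ-bound) ×1
use order (left to right): f, g, r, q
typing: ill-typed: an argument (B -> B) -> B -> B mismatches the expected (A -> A) -> A -> A
ordered ✗ (not simply typable)
linear ✗ (fails simple typing)
affine ✗ (a type mismatch blocks all five)
relevant ✗ (the type mismatch rejects it)
unrestricted ✗ (not simply typable)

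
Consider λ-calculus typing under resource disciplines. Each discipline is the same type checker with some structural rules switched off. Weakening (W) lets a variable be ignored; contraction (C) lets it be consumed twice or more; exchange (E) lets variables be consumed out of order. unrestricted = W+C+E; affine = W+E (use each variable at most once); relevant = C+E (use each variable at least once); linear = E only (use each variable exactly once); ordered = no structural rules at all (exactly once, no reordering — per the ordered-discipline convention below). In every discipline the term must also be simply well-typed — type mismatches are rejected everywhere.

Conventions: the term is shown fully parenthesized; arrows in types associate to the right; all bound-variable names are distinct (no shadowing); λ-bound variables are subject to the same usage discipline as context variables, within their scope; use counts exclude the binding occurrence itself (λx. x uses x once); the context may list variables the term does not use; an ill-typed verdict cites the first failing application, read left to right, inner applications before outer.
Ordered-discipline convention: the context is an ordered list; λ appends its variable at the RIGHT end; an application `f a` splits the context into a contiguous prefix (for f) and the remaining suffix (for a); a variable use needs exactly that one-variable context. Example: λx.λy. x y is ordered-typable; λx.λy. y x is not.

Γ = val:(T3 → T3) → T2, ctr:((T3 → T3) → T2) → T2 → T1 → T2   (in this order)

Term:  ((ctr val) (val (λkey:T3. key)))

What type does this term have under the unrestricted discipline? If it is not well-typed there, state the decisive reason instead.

term : T1 → T2
usage: val ×2; ctr ×1; key (λ-bound) ×1
uses in reading order: ctr, val, val, key
typing: the term checks, with type T1 → T2
across the five disciplines: ordered ✗; linear ✗; affine ✗; relevant ✓; unrestricted ✓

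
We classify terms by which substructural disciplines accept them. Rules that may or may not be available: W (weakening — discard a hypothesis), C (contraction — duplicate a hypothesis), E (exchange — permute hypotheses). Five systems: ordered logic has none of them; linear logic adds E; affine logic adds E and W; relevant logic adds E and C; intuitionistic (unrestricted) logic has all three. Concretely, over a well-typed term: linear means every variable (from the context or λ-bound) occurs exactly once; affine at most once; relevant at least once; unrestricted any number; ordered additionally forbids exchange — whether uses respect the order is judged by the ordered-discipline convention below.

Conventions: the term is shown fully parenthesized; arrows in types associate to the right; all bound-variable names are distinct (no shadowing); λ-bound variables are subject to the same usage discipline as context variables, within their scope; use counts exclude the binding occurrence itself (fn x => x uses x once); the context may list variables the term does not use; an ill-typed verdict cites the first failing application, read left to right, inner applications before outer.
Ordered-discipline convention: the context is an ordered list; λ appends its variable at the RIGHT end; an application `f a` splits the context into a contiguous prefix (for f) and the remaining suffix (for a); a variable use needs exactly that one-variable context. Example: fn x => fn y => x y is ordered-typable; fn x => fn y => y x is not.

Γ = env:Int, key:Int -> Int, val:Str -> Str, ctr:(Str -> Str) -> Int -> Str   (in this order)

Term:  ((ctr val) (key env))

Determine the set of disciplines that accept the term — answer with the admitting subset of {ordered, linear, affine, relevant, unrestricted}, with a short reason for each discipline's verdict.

admitting disciplines: linear, affine, relevant, unrestricted
variable uses: env: 1, key: 1, val: 1, ctr: 1
left-to-right use order: ctr, val, key, env
typing: well-typed — term : Str
ordered: ✗, use order ctr, val, key, env needs exchange
linear: ✓, env, key, val, ctr: one use apiece
affine: ✓, none of env, key, val, ctr used more than once
relevant: ✓, env, key, val, ctr: all used, weakening unneeded
unrestricted: ✓, simply typable at Str; W, C, E all held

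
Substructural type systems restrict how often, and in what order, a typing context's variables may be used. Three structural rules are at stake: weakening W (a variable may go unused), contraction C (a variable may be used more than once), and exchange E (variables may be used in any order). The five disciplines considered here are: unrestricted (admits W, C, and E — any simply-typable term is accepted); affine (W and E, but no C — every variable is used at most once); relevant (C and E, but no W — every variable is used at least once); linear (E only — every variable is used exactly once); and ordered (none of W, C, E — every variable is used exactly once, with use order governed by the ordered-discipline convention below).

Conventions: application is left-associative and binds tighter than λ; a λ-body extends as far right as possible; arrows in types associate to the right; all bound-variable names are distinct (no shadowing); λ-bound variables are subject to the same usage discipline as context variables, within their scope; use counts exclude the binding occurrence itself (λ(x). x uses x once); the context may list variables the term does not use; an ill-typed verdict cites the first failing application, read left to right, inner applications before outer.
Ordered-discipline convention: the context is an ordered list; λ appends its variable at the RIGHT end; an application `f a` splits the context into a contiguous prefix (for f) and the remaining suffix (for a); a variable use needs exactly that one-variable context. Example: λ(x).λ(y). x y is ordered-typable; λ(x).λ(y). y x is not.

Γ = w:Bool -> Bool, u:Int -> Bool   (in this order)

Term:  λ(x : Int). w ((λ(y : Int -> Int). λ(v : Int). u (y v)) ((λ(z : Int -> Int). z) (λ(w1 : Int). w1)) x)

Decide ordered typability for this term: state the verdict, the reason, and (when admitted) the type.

yes — w, u, x, y, v, z, w1 once each; derivable with no W/C/E; term : Int -> Bool
use counts: w=1, u=1, x (bound)=1, y (bound)=1, v (bound)=1, z (bound)=1, w1 (bound)=1
order of uses: w, u, y, v, z, w1, x
typing: well-typed — term : Int -> Bool
summary: ordered ✓ · linear ✓ · affine ✓ · relevant ✓ · unrestricted ✓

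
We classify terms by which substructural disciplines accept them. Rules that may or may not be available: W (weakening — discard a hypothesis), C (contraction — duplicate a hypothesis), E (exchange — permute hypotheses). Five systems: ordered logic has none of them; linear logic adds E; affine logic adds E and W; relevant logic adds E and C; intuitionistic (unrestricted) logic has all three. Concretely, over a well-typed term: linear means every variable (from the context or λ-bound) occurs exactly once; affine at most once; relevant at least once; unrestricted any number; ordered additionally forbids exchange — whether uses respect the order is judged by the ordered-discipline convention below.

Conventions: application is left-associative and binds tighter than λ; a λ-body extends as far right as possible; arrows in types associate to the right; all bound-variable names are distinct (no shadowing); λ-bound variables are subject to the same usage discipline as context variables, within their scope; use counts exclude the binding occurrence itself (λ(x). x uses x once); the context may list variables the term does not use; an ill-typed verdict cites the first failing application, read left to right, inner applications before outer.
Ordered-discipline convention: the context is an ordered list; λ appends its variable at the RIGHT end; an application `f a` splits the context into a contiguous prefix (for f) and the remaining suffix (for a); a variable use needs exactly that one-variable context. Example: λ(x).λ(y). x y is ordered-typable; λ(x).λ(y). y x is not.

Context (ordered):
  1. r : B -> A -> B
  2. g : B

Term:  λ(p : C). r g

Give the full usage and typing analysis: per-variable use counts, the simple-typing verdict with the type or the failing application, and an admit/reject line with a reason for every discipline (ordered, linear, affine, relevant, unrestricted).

use counts: r: 1, g: 1, p (λ-bound): 0
use order (left to right): r, g
typing: the term checks, with type C -> A -> B
ordered ✗ (p never used (weakening))
linear ✗ (p never used (weakening))
affine ✓ (no duplicate uses among r, g, p)
relevant ✗ (p never used (weakening))
unrestricted ✓ (well-typed at C -> A -> B; no restrictions here)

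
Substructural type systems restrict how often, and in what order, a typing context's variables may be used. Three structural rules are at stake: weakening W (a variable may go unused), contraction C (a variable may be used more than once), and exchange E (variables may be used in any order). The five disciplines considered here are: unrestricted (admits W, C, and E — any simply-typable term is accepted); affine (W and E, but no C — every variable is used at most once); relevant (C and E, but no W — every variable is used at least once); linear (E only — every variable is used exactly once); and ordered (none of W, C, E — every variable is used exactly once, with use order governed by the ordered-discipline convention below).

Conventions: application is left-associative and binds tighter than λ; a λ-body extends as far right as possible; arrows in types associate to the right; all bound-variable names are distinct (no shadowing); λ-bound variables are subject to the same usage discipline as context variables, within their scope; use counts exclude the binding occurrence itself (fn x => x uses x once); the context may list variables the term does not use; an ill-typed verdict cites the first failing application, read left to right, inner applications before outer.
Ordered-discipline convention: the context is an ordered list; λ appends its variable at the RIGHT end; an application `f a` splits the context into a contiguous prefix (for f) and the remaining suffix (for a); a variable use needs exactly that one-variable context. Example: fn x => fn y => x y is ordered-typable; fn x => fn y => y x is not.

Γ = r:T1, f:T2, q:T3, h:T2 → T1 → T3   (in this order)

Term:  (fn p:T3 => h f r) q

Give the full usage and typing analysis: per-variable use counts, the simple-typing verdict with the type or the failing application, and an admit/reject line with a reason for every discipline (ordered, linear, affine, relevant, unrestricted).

usage: r=1, f=1, q=1, h=1, p (λ-bound)=0
uses in reading order: h, f, r, q
typing: the term checks, with type T3
ordered: ✗ — p left unused
linear: ✗ — p left unused
affine: ✓ — at most one use each (r, f, q, h, p)
relevant: ✗ — p left unused
unrestricted: ✓ — type-checks (T3) and nothing is barred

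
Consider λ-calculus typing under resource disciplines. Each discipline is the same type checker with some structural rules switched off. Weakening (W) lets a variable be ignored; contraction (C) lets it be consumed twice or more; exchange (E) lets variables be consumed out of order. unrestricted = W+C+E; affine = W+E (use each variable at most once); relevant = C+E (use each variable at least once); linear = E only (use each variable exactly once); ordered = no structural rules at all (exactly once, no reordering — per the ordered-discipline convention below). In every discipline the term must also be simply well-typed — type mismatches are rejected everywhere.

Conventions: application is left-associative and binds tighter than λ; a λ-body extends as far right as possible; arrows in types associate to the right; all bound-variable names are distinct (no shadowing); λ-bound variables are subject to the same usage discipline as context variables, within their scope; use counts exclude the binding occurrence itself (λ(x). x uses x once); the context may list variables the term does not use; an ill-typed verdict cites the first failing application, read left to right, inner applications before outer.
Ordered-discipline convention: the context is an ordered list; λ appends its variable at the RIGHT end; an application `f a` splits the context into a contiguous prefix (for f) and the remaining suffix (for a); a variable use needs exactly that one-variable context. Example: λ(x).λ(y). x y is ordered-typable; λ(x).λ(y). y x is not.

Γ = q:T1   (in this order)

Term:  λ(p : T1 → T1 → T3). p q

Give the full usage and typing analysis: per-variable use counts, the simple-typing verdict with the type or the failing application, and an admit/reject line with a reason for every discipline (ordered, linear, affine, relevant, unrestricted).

counts: q: 1×; p (λ-bound): 1×
uses in reading order: p, q
typing: well-typed — term : (T1 → T1 → T3) → T1 → T3
ordered ✗ (needs exchange: uses follow p, q)
linear ✓ (exactly-once usage across q, p)
affine ✓ (none of q, p used more than once)
relevant ✓ (q, p: all used, weakening unneeded)
unrestricted ✓ (well-typed at (T1 → T1 → T3) → T1 → T3; no restrictions here)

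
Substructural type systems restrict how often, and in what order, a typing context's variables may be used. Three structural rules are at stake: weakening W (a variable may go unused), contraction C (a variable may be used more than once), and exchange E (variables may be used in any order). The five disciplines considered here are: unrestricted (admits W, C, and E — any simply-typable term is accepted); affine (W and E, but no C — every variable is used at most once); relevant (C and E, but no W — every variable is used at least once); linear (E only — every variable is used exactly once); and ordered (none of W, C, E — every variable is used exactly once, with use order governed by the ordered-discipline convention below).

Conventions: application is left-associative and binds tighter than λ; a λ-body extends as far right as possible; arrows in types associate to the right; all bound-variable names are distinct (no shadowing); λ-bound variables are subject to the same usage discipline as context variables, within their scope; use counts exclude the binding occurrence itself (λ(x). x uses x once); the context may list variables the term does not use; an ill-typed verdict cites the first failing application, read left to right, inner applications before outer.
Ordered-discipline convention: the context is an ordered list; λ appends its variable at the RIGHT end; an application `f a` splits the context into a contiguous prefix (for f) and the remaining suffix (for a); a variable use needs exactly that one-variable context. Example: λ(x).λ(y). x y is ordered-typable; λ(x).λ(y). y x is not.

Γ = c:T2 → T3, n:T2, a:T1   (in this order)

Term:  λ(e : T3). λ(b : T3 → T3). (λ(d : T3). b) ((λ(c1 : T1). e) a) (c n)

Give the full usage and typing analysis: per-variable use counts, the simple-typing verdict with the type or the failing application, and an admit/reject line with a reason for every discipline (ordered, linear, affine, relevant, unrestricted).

variable uses: c ×1; n ×1; a ×1; e (bound) ×1; b (bound) ×1; d (bound) ×0; c1 (bound) ×0
uses in reading order: b, e, a, c, n
typing: well-typed at T3 → (T3 → T3) → T3
ordered ✗ (d, c1 left unused)
linear ✗ (d, c1 left unused)
affine ✓ (at most one use each (c, n, a, e, b, d, c1))
relevant ✗ (d, c1 left unused)
unrestricted ✓ (typability at T3 → (T3 → T3) → T3 is all that's needed)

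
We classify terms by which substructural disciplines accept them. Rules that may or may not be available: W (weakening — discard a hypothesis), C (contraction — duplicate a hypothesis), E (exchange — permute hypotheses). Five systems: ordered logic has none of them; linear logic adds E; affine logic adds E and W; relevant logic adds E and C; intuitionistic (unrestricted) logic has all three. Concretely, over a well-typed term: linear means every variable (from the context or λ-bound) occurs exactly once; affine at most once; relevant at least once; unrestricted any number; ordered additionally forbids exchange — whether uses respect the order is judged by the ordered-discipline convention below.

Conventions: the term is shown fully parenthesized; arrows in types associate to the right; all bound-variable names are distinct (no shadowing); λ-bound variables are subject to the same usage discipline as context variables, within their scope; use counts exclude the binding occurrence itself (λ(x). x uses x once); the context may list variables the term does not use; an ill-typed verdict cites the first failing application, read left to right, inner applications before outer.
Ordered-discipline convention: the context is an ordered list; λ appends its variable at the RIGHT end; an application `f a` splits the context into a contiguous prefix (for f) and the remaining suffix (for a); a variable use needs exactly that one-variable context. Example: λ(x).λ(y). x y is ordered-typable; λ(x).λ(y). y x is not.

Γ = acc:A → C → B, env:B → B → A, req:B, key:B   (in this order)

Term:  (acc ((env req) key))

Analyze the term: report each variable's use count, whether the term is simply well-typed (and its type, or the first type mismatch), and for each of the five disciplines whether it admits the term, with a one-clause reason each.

usage: acc=1, env=1, req=1, key=1
left-to-right use order: acc, env, req, key
typing: the term checks, with type C → B
ordered ✓ (acc, env, req, key: once each, no exchange needed)
linear ✓ (single use per variable (acc, env, req, key))
affine ✓ (no duplicate uses among acc, env, req, key)
relevant ✓ (acc, env, req, key: all used, weakening unneeded)
unrestricted ✓ (typability at C → B is all that's needed)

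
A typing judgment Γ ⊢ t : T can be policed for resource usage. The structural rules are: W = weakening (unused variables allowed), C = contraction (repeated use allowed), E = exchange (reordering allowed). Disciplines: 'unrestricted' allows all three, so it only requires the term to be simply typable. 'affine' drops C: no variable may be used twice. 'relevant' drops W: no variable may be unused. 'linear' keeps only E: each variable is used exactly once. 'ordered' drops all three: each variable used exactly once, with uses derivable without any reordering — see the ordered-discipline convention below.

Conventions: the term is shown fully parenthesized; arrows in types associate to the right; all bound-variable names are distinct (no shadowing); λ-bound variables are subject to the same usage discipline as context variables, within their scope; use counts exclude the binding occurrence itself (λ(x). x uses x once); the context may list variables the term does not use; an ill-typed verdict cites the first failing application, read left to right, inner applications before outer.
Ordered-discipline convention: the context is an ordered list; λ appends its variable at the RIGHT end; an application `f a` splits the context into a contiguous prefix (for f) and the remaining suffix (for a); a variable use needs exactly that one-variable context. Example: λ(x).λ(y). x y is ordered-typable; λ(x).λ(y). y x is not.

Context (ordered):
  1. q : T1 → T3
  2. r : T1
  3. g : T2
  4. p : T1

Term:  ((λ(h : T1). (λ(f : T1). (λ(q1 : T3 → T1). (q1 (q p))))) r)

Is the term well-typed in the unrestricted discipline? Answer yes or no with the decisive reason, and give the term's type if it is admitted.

yes — well-typed at T1 → (T3 → T1) → T1; no restrictions here; term : T1 → (T3 → T1) → T1
usage: q=1, r=1, g=0, p=1, h (bound)=0, f (bound)=0, q1 (bound)=1
left-to-right use order: q1, q, p, r
typing: the term checks, with type T1 → (T3 → T1) → T1
per-discipline verdicts: ordered ✗ · linear ✗ · affine ✓ · relevant ✗ · unrestricted ✓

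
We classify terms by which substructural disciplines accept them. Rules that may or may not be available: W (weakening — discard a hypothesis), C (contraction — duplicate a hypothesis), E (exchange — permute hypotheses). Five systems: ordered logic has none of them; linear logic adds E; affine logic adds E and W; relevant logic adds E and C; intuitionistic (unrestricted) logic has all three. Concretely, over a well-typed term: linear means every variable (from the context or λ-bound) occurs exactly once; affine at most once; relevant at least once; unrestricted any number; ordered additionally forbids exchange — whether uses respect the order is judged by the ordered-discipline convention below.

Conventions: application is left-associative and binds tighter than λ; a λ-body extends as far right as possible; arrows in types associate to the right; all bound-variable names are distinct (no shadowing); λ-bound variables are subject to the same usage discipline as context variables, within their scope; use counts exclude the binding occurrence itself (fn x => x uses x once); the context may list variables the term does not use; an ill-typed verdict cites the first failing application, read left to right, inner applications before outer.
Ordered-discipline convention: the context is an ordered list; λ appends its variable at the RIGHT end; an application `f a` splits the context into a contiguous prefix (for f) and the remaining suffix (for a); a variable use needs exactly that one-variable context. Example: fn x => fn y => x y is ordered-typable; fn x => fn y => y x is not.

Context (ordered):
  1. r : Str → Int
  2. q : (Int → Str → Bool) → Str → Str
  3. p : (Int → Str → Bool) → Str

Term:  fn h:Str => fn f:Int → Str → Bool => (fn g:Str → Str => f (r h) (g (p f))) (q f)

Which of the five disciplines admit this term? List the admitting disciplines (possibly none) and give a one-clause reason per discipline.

admitting disciplines: relevant, unrestricted
use counts: r ×1; q ×1; p ×1; h [bound] ×1; f [bound] ×3; g [bound] ×1
order of uses: f, r, h, g, p, f, q, f
typing: the term checks, with type Str → (Int → Str → Bool) → Bool
ordered: ✗, needs contraction — f ×3
linear: ✗, needs contraction — f ×3
affine: ✗, needs contraction — f ×3
relevant: ✓, r, q, p, h, f, g: all used, weakening unneeded
unrestricted: ✓, simply typable at Str → (Int → Str → Bool) → Bool; W, C, E all held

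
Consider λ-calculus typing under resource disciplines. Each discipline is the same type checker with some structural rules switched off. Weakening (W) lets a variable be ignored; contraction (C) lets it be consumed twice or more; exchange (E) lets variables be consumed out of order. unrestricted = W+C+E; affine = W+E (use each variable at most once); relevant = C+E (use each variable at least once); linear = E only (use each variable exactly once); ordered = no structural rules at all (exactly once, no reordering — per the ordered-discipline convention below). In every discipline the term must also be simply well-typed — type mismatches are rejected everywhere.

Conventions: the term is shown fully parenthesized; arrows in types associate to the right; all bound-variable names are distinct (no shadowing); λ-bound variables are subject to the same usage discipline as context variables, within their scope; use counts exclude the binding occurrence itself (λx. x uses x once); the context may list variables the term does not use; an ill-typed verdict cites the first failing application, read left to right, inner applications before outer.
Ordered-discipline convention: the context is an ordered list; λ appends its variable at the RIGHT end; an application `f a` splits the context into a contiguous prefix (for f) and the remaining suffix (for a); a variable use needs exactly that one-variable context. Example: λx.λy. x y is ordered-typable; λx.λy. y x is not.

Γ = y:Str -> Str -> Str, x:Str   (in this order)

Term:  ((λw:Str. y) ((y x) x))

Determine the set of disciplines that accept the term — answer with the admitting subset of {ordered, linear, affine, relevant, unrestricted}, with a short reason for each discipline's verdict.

admitted by: unrestricted
usage: y: 2×, x: 2×, w (λ-bound): 0×
left-to-right use order: y, y, x, x
typing: well-typed — term : Str -> Str -> Str
ordered: ✗ — repeated use of y ×2, x ×2; needs weakening: w unused
linear: ✗ — repeated use of y ×2, x ×2; needs weakening: w unused
affine: ✗ — repeated use of y ×2, x ×2
relevant: ✗ — needs weakening: w unused
unrestricted: ✓ — typability at Str -> Str -> Str is all that's needed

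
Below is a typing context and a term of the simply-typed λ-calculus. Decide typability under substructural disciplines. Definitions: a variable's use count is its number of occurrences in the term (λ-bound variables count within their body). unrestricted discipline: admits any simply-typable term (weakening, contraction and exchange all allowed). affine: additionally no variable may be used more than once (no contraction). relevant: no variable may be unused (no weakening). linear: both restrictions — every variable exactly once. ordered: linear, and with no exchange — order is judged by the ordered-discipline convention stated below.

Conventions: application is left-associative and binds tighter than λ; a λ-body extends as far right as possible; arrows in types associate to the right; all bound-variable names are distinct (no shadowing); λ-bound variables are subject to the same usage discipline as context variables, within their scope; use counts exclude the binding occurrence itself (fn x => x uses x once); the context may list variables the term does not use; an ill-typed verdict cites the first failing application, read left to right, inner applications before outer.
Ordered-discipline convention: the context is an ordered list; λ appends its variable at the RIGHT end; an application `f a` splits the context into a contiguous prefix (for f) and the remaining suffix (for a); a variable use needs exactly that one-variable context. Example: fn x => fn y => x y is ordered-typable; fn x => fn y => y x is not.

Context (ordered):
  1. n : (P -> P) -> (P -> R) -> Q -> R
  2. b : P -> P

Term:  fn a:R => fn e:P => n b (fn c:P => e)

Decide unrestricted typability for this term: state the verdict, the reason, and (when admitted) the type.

no — the type mismatch rejects it
usage: n=1, b=1, a [bound]=0, e [bound]=1, c [bound]=0
left-to-right use order: n, b, e
typing: ill-typed: a function awaiting P -> R gets P -> P
across the five disciplines: ordered ✗, linear ✗, affine ✗, relevant ✗, unrestricted ✗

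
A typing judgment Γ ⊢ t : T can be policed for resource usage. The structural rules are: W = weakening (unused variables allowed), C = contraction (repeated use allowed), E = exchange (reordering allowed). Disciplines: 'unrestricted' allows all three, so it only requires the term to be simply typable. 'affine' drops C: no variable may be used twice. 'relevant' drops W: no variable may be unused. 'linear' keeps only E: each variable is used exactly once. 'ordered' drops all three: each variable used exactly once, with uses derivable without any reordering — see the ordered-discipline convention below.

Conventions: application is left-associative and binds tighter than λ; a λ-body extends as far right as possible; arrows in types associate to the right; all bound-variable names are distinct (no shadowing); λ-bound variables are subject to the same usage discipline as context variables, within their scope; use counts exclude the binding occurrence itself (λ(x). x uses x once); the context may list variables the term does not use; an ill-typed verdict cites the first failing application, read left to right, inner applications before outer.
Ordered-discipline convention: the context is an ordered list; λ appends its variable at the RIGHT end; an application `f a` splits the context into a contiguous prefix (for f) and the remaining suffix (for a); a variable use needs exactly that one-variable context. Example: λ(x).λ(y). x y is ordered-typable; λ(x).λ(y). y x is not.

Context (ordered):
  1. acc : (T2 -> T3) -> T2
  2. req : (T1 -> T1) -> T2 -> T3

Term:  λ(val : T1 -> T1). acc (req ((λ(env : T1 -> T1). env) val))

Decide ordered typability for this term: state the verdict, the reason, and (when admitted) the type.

yes — acc, req, val, env: once each, no exchange needed; term : (T1 -> T1) -> T2
use counts: acc ×1, req ×1, val (bound) ×1, env (bound) ×1
use order (left to right): acc, req, env, val
typing: well-typed at (T1 -> T1) -> T2
per-discipline verdicts: ordered ✓ · linear ✓ · affine ✓ · relevant ✓ · unrestricted ✓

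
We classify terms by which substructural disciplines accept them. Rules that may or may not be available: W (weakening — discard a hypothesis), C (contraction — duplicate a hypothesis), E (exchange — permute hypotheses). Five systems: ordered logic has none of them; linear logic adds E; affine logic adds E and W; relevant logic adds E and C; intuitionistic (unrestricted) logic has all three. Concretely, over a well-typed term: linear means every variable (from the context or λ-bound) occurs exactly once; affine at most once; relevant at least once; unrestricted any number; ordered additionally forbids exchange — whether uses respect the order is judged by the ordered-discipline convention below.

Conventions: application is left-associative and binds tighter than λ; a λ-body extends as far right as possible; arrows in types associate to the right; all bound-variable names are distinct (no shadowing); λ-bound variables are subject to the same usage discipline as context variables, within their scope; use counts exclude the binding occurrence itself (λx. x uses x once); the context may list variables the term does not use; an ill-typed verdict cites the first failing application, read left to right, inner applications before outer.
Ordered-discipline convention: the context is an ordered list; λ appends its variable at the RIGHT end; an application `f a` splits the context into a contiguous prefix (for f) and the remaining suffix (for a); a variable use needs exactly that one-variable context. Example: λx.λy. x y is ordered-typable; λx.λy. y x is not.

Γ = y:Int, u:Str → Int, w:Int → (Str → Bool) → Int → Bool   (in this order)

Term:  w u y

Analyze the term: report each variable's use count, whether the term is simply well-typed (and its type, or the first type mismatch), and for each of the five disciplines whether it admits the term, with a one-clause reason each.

variable uses: y: 1×, u: 1×, w: 1×
order of uses: w, u, y
typing: ill-typed: an application expects Int but receives Str → Int
ordered: ✗, a type mismatch blocks all five
linear: ✗, the type mismatch rejects it
affine: ✗, not simply typable
relevant: ✗, fails simple typing
unrestricted: ✗, a type mismatch blocks all five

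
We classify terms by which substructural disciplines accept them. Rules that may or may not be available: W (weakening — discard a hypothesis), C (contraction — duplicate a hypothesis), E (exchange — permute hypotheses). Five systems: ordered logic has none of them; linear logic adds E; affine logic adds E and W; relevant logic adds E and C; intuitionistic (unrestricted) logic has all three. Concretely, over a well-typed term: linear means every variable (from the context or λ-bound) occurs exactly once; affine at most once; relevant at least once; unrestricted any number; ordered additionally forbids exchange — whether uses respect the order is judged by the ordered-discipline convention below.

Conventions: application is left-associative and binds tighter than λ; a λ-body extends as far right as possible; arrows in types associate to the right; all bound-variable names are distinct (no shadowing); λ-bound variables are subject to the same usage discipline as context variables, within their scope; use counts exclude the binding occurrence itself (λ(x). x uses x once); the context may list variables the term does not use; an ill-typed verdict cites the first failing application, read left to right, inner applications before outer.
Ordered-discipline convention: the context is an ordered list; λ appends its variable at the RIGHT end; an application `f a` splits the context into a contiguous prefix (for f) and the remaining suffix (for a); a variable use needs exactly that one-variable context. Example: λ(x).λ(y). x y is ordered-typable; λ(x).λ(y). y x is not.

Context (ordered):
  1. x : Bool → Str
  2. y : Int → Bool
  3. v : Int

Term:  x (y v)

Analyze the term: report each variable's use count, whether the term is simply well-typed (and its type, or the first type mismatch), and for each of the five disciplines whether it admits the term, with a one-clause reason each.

variable uses: x=1; y=1; v=1
left-to-right use order: x, y, v
typing: well-typed at Str
ordered: ✓ — x, y, v once each; derivable with no W/C/E
linear: ✓ — x, y, v: one use apiece
affine: ✓ — at most one use each (x, y, v)
relevant: ✓ — at least one use each (x, y, v)
unrestricted: ✓ — simply typable at Str; W, C, E all held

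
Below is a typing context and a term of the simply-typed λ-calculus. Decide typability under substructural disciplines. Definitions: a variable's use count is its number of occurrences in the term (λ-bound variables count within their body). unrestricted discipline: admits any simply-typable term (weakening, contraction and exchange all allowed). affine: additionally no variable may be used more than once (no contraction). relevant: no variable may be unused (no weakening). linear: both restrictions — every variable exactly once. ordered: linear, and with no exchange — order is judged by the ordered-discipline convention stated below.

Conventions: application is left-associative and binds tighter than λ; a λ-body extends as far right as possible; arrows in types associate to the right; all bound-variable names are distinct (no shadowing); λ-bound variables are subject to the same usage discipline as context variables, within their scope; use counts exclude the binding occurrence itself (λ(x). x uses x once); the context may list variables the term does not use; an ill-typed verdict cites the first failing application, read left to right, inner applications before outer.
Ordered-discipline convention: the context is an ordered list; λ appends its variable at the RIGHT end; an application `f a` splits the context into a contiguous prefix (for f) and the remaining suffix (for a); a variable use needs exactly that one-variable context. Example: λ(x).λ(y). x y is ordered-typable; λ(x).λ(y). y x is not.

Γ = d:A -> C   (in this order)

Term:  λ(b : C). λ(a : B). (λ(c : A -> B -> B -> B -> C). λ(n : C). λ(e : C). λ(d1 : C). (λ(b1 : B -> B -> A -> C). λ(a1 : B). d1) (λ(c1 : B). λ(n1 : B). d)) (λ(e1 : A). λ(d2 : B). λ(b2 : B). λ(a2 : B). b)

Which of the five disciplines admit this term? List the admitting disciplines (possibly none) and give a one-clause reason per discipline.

admitted in: affine, unrestricted
counts: d: 1; b (bound): 1; a (bound): 0; c (bound): 0; n (bound): 0; e (bound): 0; d1 (bound): 1; b1 (bound): 0; a1 (bound): 0; c1 (bound): 0; n1 (bound): 0; e1 (bound): 0; d2 (bound): 0; b2 (bound): 0; a2 (bound): 0
use order (left to right): d1, d, b
typing: well-typed at C -> B -> C -> C -> C -> B -> C
ordered: ✗, needs weakening: a, c, n, e, b1, a1, c1, n1, e1, d2, b2, a2 unused
linear: ✗, needs weakening: a, c, n, e, b1, a1, c1, n1, e1, d2, b2, a2 unused
affine: ✓, at most one use each (d, b, a, c, n, e, d1, b1, a1, c1, n1, e1, d2, b2, a2)
relevant: ✗, needs weakening: a, c, n, e, b1, a1, c1, n1, e1, d2, b2, a2 unused
unrestricted: ✓, well-typed at C -> B -> C -> C -> C -> B -> C; no restrictions here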